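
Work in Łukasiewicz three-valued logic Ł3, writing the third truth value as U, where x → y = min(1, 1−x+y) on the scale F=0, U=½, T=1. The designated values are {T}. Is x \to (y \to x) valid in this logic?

Every assignment of x, y over {T, U, F} gives a value in {T}.
In particular, with x=U, y=U: x \to (y \to x) = T.

Yes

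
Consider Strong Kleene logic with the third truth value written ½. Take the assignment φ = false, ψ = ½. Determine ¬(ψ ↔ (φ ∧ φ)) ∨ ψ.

½

φ ∧ φ = false ∧ false = false
ψ ↔ (φ ∧ φ) = ½ ↔ false = ½
¬(ψ ↔ (φ ∧ φ)) = ¬½ = ½
¬(ψ ↔ (φ ∧ φ)) ∨ ψ = ½ ∨ ½ = ½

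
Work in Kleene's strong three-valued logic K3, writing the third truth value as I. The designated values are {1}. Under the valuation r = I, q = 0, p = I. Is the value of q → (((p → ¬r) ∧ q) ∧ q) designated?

¬r = ¬I = I
p → ¬r = I → I = I  [¬I ∨ I]
(p → ¬r) ∧ q = I ∧ 0 = 0
((p → ¬r) ∧ q) ∧ q = 0 ∧ 0 = 0
q → (((p → ¬r) ∧ q) ∧ q) = 0 → 0 = 1
1 ∈ {1}.

Yes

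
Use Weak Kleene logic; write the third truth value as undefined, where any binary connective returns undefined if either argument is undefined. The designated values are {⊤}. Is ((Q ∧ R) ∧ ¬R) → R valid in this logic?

Countermodel: Q=⊤, R=undefined gives undefined, which is not designated.

No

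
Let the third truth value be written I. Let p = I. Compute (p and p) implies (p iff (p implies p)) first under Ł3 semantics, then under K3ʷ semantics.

In Ł3: p and p = I and I = I
p implies p = I implies I = True  [min(1, 1−½+½)]
p iff (p implies p) = I iff True = I
(p and p) implies (p iff (p implies p)) = I implies I = True
In K3ʷ: p and p = I and I = I
p implies p = I implies I = I  [any arg is the third value ⇒ result is the third value]
p iff (p implies p) = I iff I = I
(p and p) implies (p iff (p implies p)) = I implies I = I
They differ because Ł3 and K3ʷ treat I differently under the binary connectives.

True; I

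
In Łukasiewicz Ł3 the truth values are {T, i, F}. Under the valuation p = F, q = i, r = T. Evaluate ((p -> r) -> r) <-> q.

p -> r = F -> T = T
(p -> r) -> r = T -> T = T
((p -> r) -> r) <-> q = T <-> i = i

i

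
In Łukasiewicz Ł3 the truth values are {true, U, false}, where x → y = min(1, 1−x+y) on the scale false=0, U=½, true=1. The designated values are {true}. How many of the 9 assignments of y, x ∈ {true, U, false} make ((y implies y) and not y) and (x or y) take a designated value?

1

Designated under: (y=false, x=true).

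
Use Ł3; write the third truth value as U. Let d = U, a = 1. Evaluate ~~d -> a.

1

~d = ~U = U
~~d = ~U = U
~~d -> a = U -> 1 = 1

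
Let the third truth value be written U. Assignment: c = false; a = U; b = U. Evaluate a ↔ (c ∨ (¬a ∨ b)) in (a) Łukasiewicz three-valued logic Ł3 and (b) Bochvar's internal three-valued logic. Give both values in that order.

In Łukasiewicz three-valued logic Ł3: ¬a = ¬U = U
¬a ∨ b = U ∨ U = U
c ∨ (¬a ∨ b) = false ∨ U = U
a ↔ (c ∨ (¬a ∨ b)) = U ↔ U = true  [1 − |½−½|]
In Bochvar's internal three-valued logic: ¬a = ¬U = U
¬a ∨ b = U ∨ U = U
c ∨ (¬a ∨ b) = false ∨ U = U
a ↔ (c ∨ (¬a ∨ b)) = U ↔ U = U
They differ because Łukasiewicz three-valued logic Ł3 and Bochvar's internal three-valued logic treat U differently under the binary connectives.

true; U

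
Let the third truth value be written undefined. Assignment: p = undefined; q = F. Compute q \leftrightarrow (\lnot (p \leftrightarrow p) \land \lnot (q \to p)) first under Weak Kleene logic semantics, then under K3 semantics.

In Weak Kleene logic: p \leftrightarrow p = undefined \leftrightarrow undefined = undefined
\lnot (p \leftrightarrow p) = \lnot undefined = undefined
q \to p = F \to undefined = undefined
\lnot (q \to p) = \lnot undefined = undefined
\lnot (p \leftrightarrow p) \land \lnot (q \to p) = undefined \land undefined = undefined
q \leftrightarrow (\lnot (p \leftrightarrow p) \land \lnot (q \to p)) = F \leftrightarrow undefined = undefined
In K3: p \leftrightarrow p = undefined \leftrightarrow undefined = undefined
\lnot (p \leftrightarrow p) = \lnot undefined = undefined
q \to p = F \to undefined = T  [\lnot F \lor undefined]
\lnot (q \to p) = \lnot T = F
\lnot (p \leftrightarrow p) \land \lnot (q \to p) = undefined \land F = F
q \leftrightarrow (\lnot (p \leftrightarrow p) \land \lnot (q \to p)) = F \leftrightarrow F = T
They differ because Weak Kleene logic and K3 treat undefined differently under the binary connectives.

undefined; T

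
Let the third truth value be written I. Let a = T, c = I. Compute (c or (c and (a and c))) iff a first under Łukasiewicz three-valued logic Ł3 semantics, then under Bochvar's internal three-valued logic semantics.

In Łukasiewicz three-valued logic Ł3: a and c = T and I = I
c and (a and c) = I and I = I
c or (c and (a and c)) = I or I = I
(c or (c and (a and c))) iff a = I iff T = I
In Bochvar's internal three-valued logic: a and c = T and I = I
c and (a and c) = I and I = I
c or (c and (a and c)) = I or I = I
(c or (c and (a and c))) iff a = I iff T = I

I; I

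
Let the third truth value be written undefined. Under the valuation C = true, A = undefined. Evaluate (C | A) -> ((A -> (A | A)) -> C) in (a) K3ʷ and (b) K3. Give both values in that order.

In K3ʷ: C | A = true | undefined = undefined
A | A = undefined | undefined = undefined
A -> (A | A) = undefined -> undefined = undefined
(A -> (A | A)) -> C = undefined -> true = undefined
(C | A) -> ((A -> (A | A)) -> C) = undefined -> undefined = undefined
In K3: C | A = true | undefined = true
A | A = undefined | undefined = undefined
A -> (A | A) = undefined -> undefined = undefined
(A -> (A | A)) -> C = undefined -> true = true
(C | A) -> ((A -> (A | A)) -> C) = true -> true = true
They differ because K3ʷ and K3 treat undefined differently under the binary connectives.

undefined; true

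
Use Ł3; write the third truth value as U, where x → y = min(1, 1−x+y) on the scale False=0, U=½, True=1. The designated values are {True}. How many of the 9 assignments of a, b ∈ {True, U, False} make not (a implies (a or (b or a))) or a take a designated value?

Designated under: (a=True, b=True); (a=True, b=U); (a=True, b=False).

3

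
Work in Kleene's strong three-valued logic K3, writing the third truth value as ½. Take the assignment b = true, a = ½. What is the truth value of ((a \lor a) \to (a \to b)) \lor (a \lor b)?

a \lor a = ½ \lor ½ = ½
a \to b = ½ \to true = true  [\lnot ½ \lor true]
(a \lor a) \to (a \to b) = ½ \to true = true
a \lor b = ½ \lor true = true
((a \lor a) \to (a \to b)) \lor (a \lor b) = true \lor true = true

true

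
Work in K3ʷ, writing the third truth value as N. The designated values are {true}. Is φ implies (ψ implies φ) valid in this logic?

No

Countermodel: φ=true, ψ=N gives N, which is not designated.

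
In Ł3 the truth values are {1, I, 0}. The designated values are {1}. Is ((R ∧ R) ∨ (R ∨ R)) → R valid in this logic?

Yes

Every assignment of R over {1, I, 0} gives a value in {1}.
In particular, with R=I: ((R ∧ R) ∨ (R ∨ R)) → R = 1.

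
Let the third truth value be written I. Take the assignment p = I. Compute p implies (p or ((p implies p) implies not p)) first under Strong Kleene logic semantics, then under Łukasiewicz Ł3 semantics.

In Strong Kleene logic: p implies p = I implies I = I  [not I or I]
not p = not I = I
(p implies p) implies not p = I implies I = I
p or ((p implies p) implies not p) = I or I = I
p implies (p or ((p implies p) implies not p)) = I implies I = I
In Łukasiewicz Ł3: p implies p = I implies I = True  [min(1, 1−½+½)]
not p = not I = I
(p implies p) implies not p = True implies I = I
p or ((p implies p) implies not p) = I or I = I
p implies (p or ((p implies p) implies not p)) = I implies I = True
They differ because Strong Kleene logic and Łukasiewicz Ł3 treat I differently under implication.

I; True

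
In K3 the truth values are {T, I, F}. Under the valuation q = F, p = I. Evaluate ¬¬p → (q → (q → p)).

T

¬p = ¬I = I
¬¬p = ¬I = I
q → p = F → I = T
q → (q → p) = F → T = T
¬¬p → (q → (q → p)) = I → T = T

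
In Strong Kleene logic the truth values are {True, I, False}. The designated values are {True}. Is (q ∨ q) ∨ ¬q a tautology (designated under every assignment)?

No

Countermodel: q=I gives I, which is not designated.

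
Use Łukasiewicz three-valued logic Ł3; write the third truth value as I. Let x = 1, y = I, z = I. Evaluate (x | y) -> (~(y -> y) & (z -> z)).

x | y = 1 | I = 1
y -> y = I -> I = 1  [min(1, 1−½+½)]
~(y -> y) = ~1 = 0
z -> z = I -> I = 1
~(y -> y) & (z -> z) = 0 & 1 = 0
(x | y) -> (~(y -> y) & (z -> z)) = 1 -> 0 = 0

0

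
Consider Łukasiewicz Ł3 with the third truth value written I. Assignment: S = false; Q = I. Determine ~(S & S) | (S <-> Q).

true

S & S = false & false = false
~(S & S) = ~false = true
S <-> Q = false <-> I = I  [1 − |0−½|]
~(S & S) | (S <-> Q) = true | I = true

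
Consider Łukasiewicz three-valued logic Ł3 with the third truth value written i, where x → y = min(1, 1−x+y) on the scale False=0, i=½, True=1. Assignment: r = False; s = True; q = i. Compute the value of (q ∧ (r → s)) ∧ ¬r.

i

r → s = False → True = True
q ∧ (r → s) = i ∧ True = i
¬r = ¬False = True
(q ∧ (r → s)) ∧ ¬r = i ∧ True = i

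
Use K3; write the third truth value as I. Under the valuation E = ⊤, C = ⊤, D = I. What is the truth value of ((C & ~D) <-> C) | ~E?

~D = ~I = I
C & ~D = ⊤ & I = I
(C & ~D) <-> C = I <-> ⊤ = I
~E = ~⊤ = ⊥
((C & ~D) <-> C) | ~E = I | ⊥ = I

I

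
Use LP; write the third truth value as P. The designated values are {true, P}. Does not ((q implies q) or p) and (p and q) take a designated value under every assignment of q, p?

Countermodel: q=true, p=true gives false, which is not designated.

No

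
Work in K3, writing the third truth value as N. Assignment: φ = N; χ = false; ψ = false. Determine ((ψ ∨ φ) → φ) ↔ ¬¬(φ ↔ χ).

N

ψ ∨ φ = false ∨ N = N
(ψ ∨ φ) → φ = N → N = N
φ ↔ χ = N ↔ false = N
¬(φ ↔ χ) = ¬N = N
¬¬(φ ↔ χ) = ¬N = N
((ψ ∨ φ) → φ) ↔ ¬¬(φ ↔ χ) = N ↔ N = N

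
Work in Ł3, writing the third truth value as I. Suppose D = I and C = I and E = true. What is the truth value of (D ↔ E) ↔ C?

true

D ↔ E = I ↔ true = I  [1 − |½−1|]
(D ↔ E) ↔ C = I ↔ I = true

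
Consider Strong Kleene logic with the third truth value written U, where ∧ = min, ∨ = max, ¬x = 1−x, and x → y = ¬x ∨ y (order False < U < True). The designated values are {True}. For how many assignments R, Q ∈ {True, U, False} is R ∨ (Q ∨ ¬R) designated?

7

Of the 9 assignments, 7 give a value in {True}.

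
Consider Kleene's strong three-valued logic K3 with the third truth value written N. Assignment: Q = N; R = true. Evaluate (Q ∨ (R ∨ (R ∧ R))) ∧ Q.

N

R ∧ R = true ∧ true = true
R ∨ (R ∧ R) = true ∨ true = true
Q ∨ (R ∨ (R ∧ R)) = N ∨ true = true
(Q ∨ (R ∨ (R ∧ R))) ∧ Q = true ∧ N = N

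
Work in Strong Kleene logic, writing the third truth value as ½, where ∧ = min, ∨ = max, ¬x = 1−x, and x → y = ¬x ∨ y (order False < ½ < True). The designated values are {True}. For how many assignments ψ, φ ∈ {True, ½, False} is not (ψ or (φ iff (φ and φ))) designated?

0

Of the 9 assignments, 0 give a value in {True}.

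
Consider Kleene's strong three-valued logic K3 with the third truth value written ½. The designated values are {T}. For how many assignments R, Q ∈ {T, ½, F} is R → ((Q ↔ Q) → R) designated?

6

Of the 9 assignments, 6 give a value in {T}.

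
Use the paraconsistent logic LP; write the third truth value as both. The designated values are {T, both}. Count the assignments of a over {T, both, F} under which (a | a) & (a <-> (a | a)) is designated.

2

a=T: T ✓
a=both: both ✓
a=F: F ·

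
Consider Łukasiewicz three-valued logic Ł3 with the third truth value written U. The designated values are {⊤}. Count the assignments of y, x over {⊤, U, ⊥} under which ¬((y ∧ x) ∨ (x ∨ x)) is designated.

3

Designated under: (y=⊤, x=⊥); (y=U, x=⊥); (y=⊥, x=⊥).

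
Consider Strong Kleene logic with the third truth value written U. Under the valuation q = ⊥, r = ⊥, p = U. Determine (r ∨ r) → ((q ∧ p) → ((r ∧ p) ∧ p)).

r ∨ r = ⊥ ∨ ⊥ = ⊥
q ∧ p = ⊥ ∧ U = ⊥
r ∧ p = ⊥ ∧ U = ⊥
(r ∧ p) ∧ p = ⊥ ∧ U = ⊥
(q ∧ p) → ((r ∧ p) ∧ p) = ⊥ → ⊥ = ⊤
(r ∨ r) → ((q ∧ p) → ((r ∧ p) ∧ p)) = ⊥ → ⊤ = ⊤

⊤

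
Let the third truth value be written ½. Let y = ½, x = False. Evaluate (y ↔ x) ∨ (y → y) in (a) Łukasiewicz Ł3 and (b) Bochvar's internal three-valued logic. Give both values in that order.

In Łukasiewicz Ł3: y ↔ x = ½ ↔ False = ½  [1 − |½−0|]
y → y = ½ → ½ = True
(y ↔ x) ∨ (y → y) = ½ ∨ True = True
In Bochvar's internal three-valued logic: y ↔ x = ½ ↔ False = ½
y → y = ½ → ½ = ½  [any arg is the third value ⇒ result is the third value]
(y ↔ x) ∨ (y → y) = ½ ∨ ½ = ½
They differ because Łukasiewicz Ł3 and Bochvar's internal three-valued logic treat ½ differently under the binary connectives.

True; ½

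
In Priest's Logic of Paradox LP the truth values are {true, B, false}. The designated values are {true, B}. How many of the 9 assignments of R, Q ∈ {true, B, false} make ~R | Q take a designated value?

8

Of the 9 assignments, 8 give a value in {true, B}.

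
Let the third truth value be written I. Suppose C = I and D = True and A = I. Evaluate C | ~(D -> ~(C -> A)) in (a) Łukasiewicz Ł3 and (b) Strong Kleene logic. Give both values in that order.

In Łukasiewicz Ł3: C -> A = I -> I = True  [min(1, 1−½+½)]
~(C -> A) = ~True = False
D -> ~(C -> A) = True -> False = False
~(D -> ~(C -> A)) = ~False = True
C | ~(D -> ~(C -> A)) = I | True = True
In Strong Kleene logic: C -> A = I -> I = I  [~I | I]
~(C -> A) = ~I = I
D -> ~(C -> A) = True -> I = I
~(D -> ~(C -> A)) = ~I = I
C | ~(D -> ~(C -> A)) = I | I = I
They differ because Łukasiewicz Ł3 and Strong Kleene logic treat I differently under implication.

True; I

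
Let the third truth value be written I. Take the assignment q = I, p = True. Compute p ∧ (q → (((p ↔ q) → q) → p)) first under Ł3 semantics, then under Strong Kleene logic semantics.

True; True

In Ł3: p ↔ q = True ↔ I = I  [1 − |1−½|]
(p ↔ q) → q = I → I = True
((p ↔ q) → q) → p = True → True = True
q → (((p ↔ q) → q) → p) = I → True = True
p ∧ (q → (((p ↔ q) → q) → p)) = True ∧ True = True
In Strong Kleene logic: p ↔ q = True ↔ I = I
(p ↔ q) → q = I → I = I
((p ↔ q) → q) → p = I → True = True
q → (((p ↔ q) → q) → p) = I → True = True
p ∧ (q → (((p ↔ q) → q) → p)) = True ∧ True = True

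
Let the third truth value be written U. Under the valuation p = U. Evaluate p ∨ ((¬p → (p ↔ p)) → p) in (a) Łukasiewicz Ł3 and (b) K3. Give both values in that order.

U; U

In Łukasiewicz Ł3: ¬p = ¬U = U
p ↔ p = U ↔ U = True  [1 − |½−½|]
¬p → (p ↔ p) = U → True = True
(¬p → (p ↔ p)) → p = True → U = U
p ∨ ((¬p → (p ↔ p)) → p) = U ∨ U = U
In K3: ¬p = ¬U = U
p ↔ p = U ↔ U = U
¬p → (p ↔ p) = U → U = U  [¬U ∨ U]
(¬p → (p ↔ p)) → p = U → U = U
p ∨ ((¬p → (p ↔ p)) → p) = U ∨ U = U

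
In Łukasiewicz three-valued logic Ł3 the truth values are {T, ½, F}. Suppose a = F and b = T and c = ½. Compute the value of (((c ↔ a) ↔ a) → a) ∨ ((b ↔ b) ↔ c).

c ↔ a = ½ ↔ F = ½
(c ↔ a) ↔ a = ½ ↔ F = ½
((c ↔ a) ↔ a) → a = ½ → F = ½
b ↔ b = T ↔ T = T
(b ↔ b) ↔ c = T ↔ ½ = ½
(((c ↔ a) ↔ a) → a) ∨ ((b ↔ b) ↔ c) = ½ ∨ ½ = ½

½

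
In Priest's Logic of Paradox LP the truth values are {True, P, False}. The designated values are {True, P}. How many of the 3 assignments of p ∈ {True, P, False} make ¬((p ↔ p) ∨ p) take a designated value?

p=True: False ·
p=P: P ✓
p=False: False ·

1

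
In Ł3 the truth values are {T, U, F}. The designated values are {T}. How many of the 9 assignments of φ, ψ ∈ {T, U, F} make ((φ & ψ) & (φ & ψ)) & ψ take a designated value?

1

Designated under: (φ=T, ψ=T).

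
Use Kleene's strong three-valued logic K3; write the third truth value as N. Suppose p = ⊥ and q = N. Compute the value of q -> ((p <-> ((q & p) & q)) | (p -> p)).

⊤

q & p = N & ⊥ = ⊥
(q & p) & q = ⊥ & N = ⊥
p <-> ((q & p) & q) = ⊥ <-> ⊥ = ⊤
p -> p = ⊥ -> ⊥ = ⊤
(p <-> ((q & p) & q)) | (p -> p) = ⊤ | ⊤ = ⊤
q -> ((p <-> ((q & p) & q)) | (p -> p)) = N -> ⊤ = ⊤  [~N | ⊤]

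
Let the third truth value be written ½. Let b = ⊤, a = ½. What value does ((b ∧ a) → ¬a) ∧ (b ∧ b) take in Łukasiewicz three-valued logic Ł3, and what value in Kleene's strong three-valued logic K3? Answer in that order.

In Łukasiewicz three-valued logic Ł3: b ∧ a = ⊤ ∧ ½ = ½
¬a = ¬½ = ½
(b ∧ a) → ¬a = ½ → ½ = ⊤  [min(1, 1−½+½)]
b ∧ b = ⊤ ∧ ⊤ = ⊤
((b ∧ a) → ¬a) ∧ (b ∧ b) = ⊤ ∧ ⊤ = ⊤
In Kleene's strong three-valued logic K3: b ∧ a = ⊤ ∧ ½ = ½
¬a = ¬½ = ½
(b ∧ a) → ¬a = ½ → ½ = ½  [¬½ ∨ ½]
b ∧ b = ⊤ ∧ ⊤ = ⊤
((b ∧ a) → ¬a) ∧ (b ∧ b) = ½ ∧ ⊤ = ½
They differ because Łukasiewicz three-valued logic Ł3 and Kleene's strong three-valued logic K3 treat ½ differently under implication.

⊤; ½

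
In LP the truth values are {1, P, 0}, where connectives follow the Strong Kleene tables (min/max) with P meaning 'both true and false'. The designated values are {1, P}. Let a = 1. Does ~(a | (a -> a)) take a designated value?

No

a -> a = 1 -> 1 = 1
a | (a -> a) = 1 | 1 = 1
~(a | (a -> a)) = ~1 = 0
0 ∉ {1, P}.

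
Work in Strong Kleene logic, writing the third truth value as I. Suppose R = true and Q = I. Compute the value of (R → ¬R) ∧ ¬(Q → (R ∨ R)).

false

¬R = ¬true = false
R → ¬R = true → false = false
R ∨ R = true ∨ true = true
Q → (R ∨ R) = I → true = true  [¬I ∨ true]
¬(Q → (R ∨ R)) = ¬true = false
(R → ¬R) ∧ ¬(Q → (R ∨ R)) = false ∧ false = false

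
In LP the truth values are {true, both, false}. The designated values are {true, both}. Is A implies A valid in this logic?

Yes

Every assignment of A over {true, both, false} gives a value in {true, both}.
In particular, with A=both: A implies A = both.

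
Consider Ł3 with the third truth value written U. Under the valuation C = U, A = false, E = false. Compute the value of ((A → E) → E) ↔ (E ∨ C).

U

A → E = false → false = true
(A → E) → E = true → false = false
E ∨ C = false ∨ U = U
((A → E) → E) ↔ (E ∨ C) = false ↔ U = U  [1 − |0−½|]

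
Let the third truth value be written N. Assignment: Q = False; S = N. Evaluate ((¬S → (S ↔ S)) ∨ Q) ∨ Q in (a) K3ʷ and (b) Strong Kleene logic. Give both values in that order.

In K3ʷ: ¬S = ¬N = N
S ↔ S = N ↔ N = N
¬S → (S ↔ S) = N → N = N
(¬S → (S ↔ S)) ∨ Q = N ∨ False = N
((¬S → (S ↔ S)) ∨ Q) ∨ Q = N ∨ False = N
In Strong Kleene logic: ¬S = ¬N = N
S ↔ S = N ↔ N = N
¬S → (S ↔ S) = N → N = N  [¬N ∨ N]
(¬S → (S ↔ S)) ∨ Q = N ∨ False = N
((¬S → (S ↔ S)) ∨ Q) ∨ Q = N ∨ False = N

N; N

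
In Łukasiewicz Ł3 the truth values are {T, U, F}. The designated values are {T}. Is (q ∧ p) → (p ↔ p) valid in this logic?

Every assignment of q, p over {T, U, F} gives a value in {T}.
In particular, with q=U, p=U: (q ∧ p) → (p ↔ p) = T.

Yes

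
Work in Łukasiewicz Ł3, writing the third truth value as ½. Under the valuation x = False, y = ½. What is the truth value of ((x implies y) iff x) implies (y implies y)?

True

x implies y = False implies ½ = True  [min(1, 1−0+½)]
(x implies y) iff x = True iff False = False
y implies y = ½ implies ½ = True
((x implies y) iff x) implies (y implies y) = False implies True = True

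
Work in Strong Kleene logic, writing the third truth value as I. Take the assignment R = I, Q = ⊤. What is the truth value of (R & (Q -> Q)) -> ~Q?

I

Q -> Q = ⊤ -> ⊤ = ⊤
R & (Q -> Q) = I & ⊤ = I
~Q = ~⊤ = ⊥
(R & (Q -> Q)) -> ~Q = I -> ⊥ = I  [~I | ⊥]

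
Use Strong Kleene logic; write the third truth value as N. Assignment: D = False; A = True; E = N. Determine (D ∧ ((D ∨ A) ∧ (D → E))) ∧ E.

D ∨ A = False ∨ True = True
D → E = False → N = True  [¬False ∨ N]
(D ∨ A) ∧ (D → E) = True ∧ True = True
D ∧ ((D ∨ A) ∧ (D → E)) = False ∧ True = False
(D ∧ ((D ∨ A) ∧ (D → E))) ∧ E = False ∧ N = False

False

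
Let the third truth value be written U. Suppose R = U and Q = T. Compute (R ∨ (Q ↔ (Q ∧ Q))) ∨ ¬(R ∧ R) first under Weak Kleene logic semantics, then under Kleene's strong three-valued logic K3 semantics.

U; T

In Weak Kleene logic: Q ∧ Q = T ∧ T = T
Q ↔ (Q ∧ Q) = T ↔ T = T
R ∨ (Q ↔ (Q ∧ Q)) = U ∨ T = U
R ∧ R = U ∧ U = U
¬(R ∧ R) = ¬U = U
(R ∨ (Q ↔ (Q ∧ Q))) ∨ ¬(R ∧ R) = U ∨ U = U
In Kleene's strong three-valued logic K3: Q ∧ Q = T ∧ T = T
Q ↔ (Q ∧ Q) = T ↔ T = T
R ∨ (Q ↔ (Q ∧ Q)) = U ∨ T = T
R ∧ R = U ∧ U = U
¬(R ∧ R) = ¬U = U
(R ∨ (Q ↔ (Q ∧ Q))) ∨ ¬(R ∧ R) = T ∨ U = T
They differ because Weak Kleene logic and Kleene's strong three-valued logic K3 treat U differently under the binary connectives.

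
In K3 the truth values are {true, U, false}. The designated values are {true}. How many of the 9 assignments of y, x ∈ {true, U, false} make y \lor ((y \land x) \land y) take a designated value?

Designated under: (y=true, x=true); (y=true, x=U); (y=true, x=false).

3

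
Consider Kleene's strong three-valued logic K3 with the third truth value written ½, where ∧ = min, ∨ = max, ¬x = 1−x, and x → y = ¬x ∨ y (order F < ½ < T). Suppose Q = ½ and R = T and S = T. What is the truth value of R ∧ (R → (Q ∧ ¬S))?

F

¬S = ¬T = F
Q ∧ ¬S = ½ ∧ F = F
R → (Q ∧ ¬S) = T → F = F
R ∧ (R → (Q ∧ ¬S)) = T ∧ F = F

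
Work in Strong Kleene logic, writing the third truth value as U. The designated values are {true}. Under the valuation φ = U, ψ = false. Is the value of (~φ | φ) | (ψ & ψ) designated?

No

~φ = ~U = U
~φ | φ = U | U = U
ψ & ψ = false & false = false
(~φ | φ) | (ψ & ψ) = U | false = U
U ∉ {true}.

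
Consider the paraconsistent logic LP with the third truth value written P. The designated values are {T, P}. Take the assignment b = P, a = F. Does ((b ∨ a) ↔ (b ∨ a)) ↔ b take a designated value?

b ∨ a = P ∨ F = P
b ∨ a = P ∨ F = P
(b ∨ a) ↔ (b ∨ a) = P ↔ P = P
((b ∨ a) ↔ (b ∨ a)) ↔ b = P ↔ P = P
P ∈ {T, P}.

Yes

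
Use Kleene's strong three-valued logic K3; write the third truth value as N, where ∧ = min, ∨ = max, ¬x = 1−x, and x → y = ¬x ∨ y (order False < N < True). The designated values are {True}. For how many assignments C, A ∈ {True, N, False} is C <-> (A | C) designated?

Designated under: (C=True, A=True); (C=True, A=N); (C=True, A=False); (C=False, A=False).

4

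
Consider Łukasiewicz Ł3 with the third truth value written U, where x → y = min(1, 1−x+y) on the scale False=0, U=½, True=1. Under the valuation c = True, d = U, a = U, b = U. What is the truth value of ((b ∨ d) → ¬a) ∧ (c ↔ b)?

U

b ∨ d = U ∨ U = U
¬a = ¬U = U
(b ∨ d) → ¬a = U → U = True  [min(1, 1−½+½)]
c ↔ b = True ↔ U = U
((b ∨ d) → ¬a) ∧ (c ↔ b) = True ∧ U = U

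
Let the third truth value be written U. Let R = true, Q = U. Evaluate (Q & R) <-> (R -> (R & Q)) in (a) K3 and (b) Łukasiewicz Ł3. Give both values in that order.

U; true

In K3: Q & R = U & true = U
R & Q = true & U = U
R -> (R & Q) = true -> U = U  [~true | U]
(Q & R) <-> (R -> (R & Q)) = U <-> U = U
In Łukasiewicz Ł3: Q & R = U & true = U
R & Q = true & U = U
R -> (R & Q) = true -> U = U  [min(1, 1−1+½)]
(Q & R) <-> (R -> (R & Q)) = U <-> U = true
They differ because K3 and Łukasiewicz Ł3 treat U differently under implication.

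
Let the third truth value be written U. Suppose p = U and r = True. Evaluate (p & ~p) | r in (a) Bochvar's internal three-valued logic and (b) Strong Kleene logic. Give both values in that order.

In Bochvar's internal three-valued logic: ~p = ~U = U
p & ~p = U & U = U
(p & ~p) | r = U | True = U
In Strong Kleene logic: ~p = ~U = U
p & ~p = U & U = U
(p & ~p) | r = U | True = True
They differ because Bochvar's internal three-valued logic and Strong Kleene logic treat U differently under the binary connectives.

U; True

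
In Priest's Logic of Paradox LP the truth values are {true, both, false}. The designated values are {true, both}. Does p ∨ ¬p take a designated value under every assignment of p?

Every assignment of p over {true, both, false} gives a value in {true, both}.
In particular, with p=both: p ∨ ¬p = both.

Yes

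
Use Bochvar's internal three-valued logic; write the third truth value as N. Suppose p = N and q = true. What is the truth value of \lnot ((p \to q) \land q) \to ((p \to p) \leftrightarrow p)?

p \to q = N \to true = N  [any arg is the third value ⇒ result is the third value]
(p \to q) \land q = N \land true = N
\lnot ((p \to q) \land q) = \lnot N = N
p \to p = N \to N = N
(p \to p) \leftrightarrow p = N \leftrightarrow N = N
\lnot ((p \to q) \land q) \to ((p \to p) \leftrightarrow p) = N \to N = N

N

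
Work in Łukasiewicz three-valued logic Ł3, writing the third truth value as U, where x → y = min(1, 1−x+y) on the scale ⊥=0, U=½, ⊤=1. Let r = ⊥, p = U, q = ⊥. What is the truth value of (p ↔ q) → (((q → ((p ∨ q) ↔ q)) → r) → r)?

⊤

p ↔ q = U ↔ ⊥ = U  [1 − |½−0|]
p ∨ q = U ∨ ⊥ = U
(p ∨ q) ↔ q = U ↔ ⊥ = U
q → ((p ∨ q) ↔ q) = ⊥ → U = ⊤
(q → ((p ∨ q) ↔ q)) → r = ⊤ → ⊥ = ⊥
((q → ((p ∨ q) ↔ q)) → r) → r = ⊥ → ⊥ = ⊤
(p ↔ q) → (((q → ((p ∨ q) ↔ q)) → r) → r) = U → ⊤ = ⊤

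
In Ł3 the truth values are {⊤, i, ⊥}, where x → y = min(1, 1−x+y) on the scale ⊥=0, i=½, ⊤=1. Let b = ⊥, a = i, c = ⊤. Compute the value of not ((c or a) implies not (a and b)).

c or a = ⊤ or i = ⊤
a and b = i and ⊥ = ⊥
not (a and b) = not ⊥ = ⊤
(c or a) implies not (a and b) = ⊤ implies ⊤ = ⊤
not ((c or a) implies not (a and b)) = not ⊤ = ⊥

⊥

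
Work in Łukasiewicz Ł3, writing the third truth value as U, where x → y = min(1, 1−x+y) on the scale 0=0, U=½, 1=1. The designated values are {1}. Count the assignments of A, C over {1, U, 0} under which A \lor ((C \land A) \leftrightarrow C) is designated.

Of the 9 assignments, 6 give a value in {1}.

6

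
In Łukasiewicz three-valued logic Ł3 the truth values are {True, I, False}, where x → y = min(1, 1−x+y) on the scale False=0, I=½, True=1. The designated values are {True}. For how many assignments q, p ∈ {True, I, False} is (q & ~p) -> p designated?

Of the 9 assignments, 7 give a value in {True}.

7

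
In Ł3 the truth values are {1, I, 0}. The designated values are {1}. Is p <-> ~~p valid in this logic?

Every assignment of p over {1, I, 0} gives a value in {1}.
In particular, with p=I: p <-> ~~p = 1.

Yes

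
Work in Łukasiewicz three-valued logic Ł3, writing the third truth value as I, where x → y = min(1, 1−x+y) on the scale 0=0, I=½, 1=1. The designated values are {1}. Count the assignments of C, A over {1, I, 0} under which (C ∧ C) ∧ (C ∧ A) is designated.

1

Designated under: (C=1, A=1).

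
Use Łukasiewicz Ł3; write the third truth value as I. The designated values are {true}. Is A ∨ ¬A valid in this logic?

Countermodel: A=I gives I, which is not designated.

No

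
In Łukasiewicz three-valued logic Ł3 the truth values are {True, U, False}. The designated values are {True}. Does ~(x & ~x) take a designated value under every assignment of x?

Countermodel: x=U gives U, which is not designated.

No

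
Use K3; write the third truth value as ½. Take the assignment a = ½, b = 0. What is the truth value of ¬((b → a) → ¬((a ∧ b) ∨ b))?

b → a = 0 → ½ = 1  [¬0 ∨ ½]
a ∧ b = ½ ∧ 0 = 0
(a ∧ b) ∨ b = 0 ∨ 0 = 0
¬((a ∧ b) ∨ b) = ¬0 = 1
(b → a) → ¬((a ∧ b) ∨ b) = 1 → 1 = 1
¬((b → a) → ¬((a ∧ b) ∨ b)) = ¬1 = 0

0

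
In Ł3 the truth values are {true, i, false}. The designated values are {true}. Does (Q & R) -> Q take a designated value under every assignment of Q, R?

Yes

Every assignment of Q, R over {true, i, false} gives a value in {true}.
In particular, with Q=i, R=i: (Q & R) -> Q = true.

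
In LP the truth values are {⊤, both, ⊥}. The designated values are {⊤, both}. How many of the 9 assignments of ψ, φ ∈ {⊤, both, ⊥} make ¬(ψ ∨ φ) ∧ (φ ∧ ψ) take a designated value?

1

Designated under: (ψ=both, φ=both).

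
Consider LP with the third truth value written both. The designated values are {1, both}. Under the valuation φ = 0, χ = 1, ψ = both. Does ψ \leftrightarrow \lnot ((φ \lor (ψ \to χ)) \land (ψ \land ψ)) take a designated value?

ψ \to χ = both \to 1 = 1
φ \lor (ψ \to χ) = 0 \lor 1 = 1
ψ \land ψ = both \land both = both
(φ \lor (ψ \to χ)) \land (ψ \land ψ) = 1 \land both = both
\lnot ((φ \lor (ψ \to χ)) \land (ψ \land ψ)) = \lnot both = both
ψ \leftrightarrow \lnot ((φ \lor (ψ \to χ)) \land (ψ \land ψ)) = both \leftrightarrow both = both
both ∈ {1, both}.

Yes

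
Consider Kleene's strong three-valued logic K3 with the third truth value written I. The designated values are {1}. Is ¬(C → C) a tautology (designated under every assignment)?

Countermodel: C=1 gives 0, which is not designated.

No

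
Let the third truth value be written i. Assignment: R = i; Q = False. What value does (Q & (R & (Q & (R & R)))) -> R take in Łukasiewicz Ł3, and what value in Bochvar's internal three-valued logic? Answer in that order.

In Łukasiewicz Ł3: R & R = i & i = i
Q & (R & R) = False & i = False
R & (Q & (R & R)) = i & False = False
Q & (R & (Q & (R & R))) = False & False = False
(Q & (R & (Q & (R & R)))) -> R = False -> i = True  [min(1, 1−0+½)]
In Bochvar's internal three-valued logic: R & R = i & i = i
Q & (R & R) = False & i = i
R & (Q & (R & R)) = i & i = i
Q & (R & (Q & (R & R))) = False & i = i
(Q & (R & (Q & (R & R)))) -> R = i -> i = i
They differ because Łukasiewicz Ł3 and Bochvar's internal three-valued logic treat i differently under the binary connectives.

True; i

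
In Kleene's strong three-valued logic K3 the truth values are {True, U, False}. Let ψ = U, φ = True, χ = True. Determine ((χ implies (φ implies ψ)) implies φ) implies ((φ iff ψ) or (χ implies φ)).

φ implies ψ = True implies U = U  [not True or U]
χ implies (φ implies ψ) = True implies U = U
(χ implies (φ implies ψ)) implies φ = U implies True = True
φ iff ψ = True iff U = U
χ implies φ = True implies True = True
(φ iff ψ) or (χ implies φ) = U or True = True
((χ implies (φ implies ψ)) implies φ) implies ((φ iff ψ) or (χ implies φ)) = True implies True = True

True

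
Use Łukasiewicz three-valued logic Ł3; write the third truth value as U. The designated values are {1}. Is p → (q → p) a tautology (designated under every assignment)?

Every assignment of p, q over {1, U, 0} gives a value in {1}.
In particular, with p=U, q=U: p → (q → p) = 1.

Yes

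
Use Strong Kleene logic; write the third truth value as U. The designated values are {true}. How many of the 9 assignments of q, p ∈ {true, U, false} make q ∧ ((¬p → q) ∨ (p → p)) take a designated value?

3

Designated under: (q=true, p=true); (q=true, p=U); (q=true, p=false).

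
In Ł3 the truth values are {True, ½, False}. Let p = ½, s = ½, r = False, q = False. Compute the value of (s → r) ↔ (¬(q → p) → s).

½

s → r = ½ → False = ½  [min(1, 1−½+0)]
q → p = False → ½ = True
¬(q → p) = ¬True = False
¬(q → p) → s = False → ½ = True
(s → r) ↔ (¬(q → p) → s) = ½ ↔ True = ½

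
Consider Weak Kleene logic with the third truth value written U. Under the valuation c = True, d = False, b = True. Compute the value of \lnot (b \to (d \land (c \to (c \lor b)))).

c \lor b = True \lor True = True
c \to (c \lor b) = True \to True = True
d \land (c \to (c \lor b)) = False \land True = False
b \to (d \land (c \to (c \lor b))) = True \to False = False
\lnot (b \to (d \land (c \to (c \lor b)))) = \lnot False = True

True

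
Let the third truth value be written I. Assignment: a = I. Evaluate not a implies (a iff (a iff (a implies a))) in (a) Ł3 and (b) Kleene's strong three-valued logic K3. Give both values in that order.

T; I

In Ł3: not a = not I = I
a implies a = I implies I = T  [min(1, 1−½+½)]
a iff (a implies a) = I iff T = I
a iff (a iff (a implies a)) = I iff I = T
not a implies (a iff (a iff (a implies a))) = I implies T = T
In Kleene's strong three-valued logic K3: not a = not I = I
a implies a = I implies I = I  [not I or I]
a iff (a implies a) = I iff I = I
a iff (a iff (a implies a)) = I iff I = I
not a implies (a iff (a iff (a implies a))) = I implies I = I
They differ because Ł3 and Kleene's strong three-valued logic K3 treat I differently under implication.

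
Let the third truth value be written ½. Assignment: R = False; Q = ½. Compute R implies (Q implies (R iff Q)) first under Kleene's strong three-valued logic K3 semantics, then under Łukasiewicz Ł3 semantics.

True; True

In Kleene's strong three-valued logic K3: R iff Q = False iff ½ = ½
Q implies (R iff Q) = ½ implies ½ = ½
R implies (Q implies (R iff Q)) = False implies ½ = True
In Łukasiewicz Ł3: R iff Q = False iff ½ = ½  [1 − |0−½|]
Q implies (R iff Q) = ½ implies ½ = True
R implies (Q implies (R iff Q)) = False implies True = True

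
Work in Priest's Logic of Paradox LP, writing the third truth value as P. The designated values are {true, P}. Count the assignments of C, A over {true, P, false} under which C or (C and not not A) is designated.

Of the 9 assignments, 6 give a value in {true, P}.

6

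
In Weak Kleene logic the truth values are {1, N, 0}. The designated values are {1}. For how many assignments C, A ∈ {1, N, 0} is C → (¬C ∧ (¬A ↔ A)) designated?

Designated under: (C=0, A=1); (C=0, A=0).

2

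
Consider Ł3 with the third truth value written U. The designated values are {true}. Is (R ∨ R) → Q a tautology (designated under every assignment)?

No

Countermodel: R=true, Q=U gives U, which is not designated.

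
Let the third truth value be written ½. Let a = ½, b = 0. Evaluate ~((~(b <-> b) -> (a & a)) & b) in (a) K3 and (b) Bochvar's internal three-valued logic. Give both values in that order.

In K3: b <-> b = 0 <-> 0 = 1
~(b <-> b) = ~1 = 0
a & a = ½ & ½ = ½
~(b <-> b) -> (a & a) = 0 -> ½ = 1  [~0 | ½]
(~(b <-> b) -> (a & a)) & b = 1 & 0 = 0
~((~(b <-> b) -> (a & a)) & b) = ~0 = 1
In Bochvar's internal three-valued logic: b <-> b = 0 <-> 0 = 1
~(b <-> b) = ~1 = 0
a & a = ½ & ½ = ½
~(b <-> b) -> (a & a) = 0 -> ½ = ½  [any arg is the third value ⇒ result is the third value]
(~(b <-> b) -> (a & a)) & b = ½ & 0 = ½
~((~(b <-> b) -> (a & a)) & b) = ~½ = ½
They differ because K3 and Bochvar's internal three-valued logic treat ½ differently under the binary connectives.

1; ½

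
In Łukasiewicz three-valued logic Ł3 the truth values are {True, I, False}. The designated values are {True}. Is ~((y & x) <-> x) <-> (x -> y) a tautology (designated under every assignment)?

No

Countermodel: y=True, x=True gives False, which is not designated.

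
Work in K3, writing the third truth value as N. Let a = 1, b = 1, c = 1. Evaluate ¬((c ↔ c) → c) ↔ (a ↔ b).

c ↔ c = 1 ↔ 1 = 1
(c ↔ c) → c = 1 → 1 = 1
¬((c ↔ c) → c) = ¬1 = 0
a ↔ b = 1 ↔ 1 = 1
¬((c ↔ c) → c) ↔ (a ↔ b) = 0 ↔ 1 = 0

0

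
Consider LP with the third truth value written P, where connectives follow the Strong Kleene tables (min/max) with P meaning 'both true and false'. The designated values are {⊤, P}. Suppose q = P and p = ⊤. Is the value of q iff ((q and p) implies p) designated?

q and p = P and ⊤ = P
(q and p) implies p = P implies ⊤ = ⊤
q iff ((q and p) implies p) = P iff ⊤ = P
P ∈ {⊤, P}.

Yes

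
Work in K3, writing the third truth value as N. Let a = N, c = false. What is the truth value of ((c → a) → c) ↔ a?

c → a = false → N = true  [¬false ∨ N]
(c → a) → c = true → false = false
((c → a) → c) ↔ a = false ↔ N = N

N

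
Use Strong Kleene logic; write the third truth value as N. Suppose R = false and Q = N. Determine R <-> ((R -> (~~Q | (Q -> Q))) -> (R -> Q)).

false

~Q = ~N = N
~~Q = ~N = N
Q -> Q = N -> N = N  [~N | N]
~~Q | (Q -> Q) = N | N = N
R -> (~~Q | (Q -> Q)) = false -> N = true
R -> Q = false -> N = true
(R -> (~~Q | (Q -> Q))) -> (R -> Q) = true -> true = true
R <-> ((R -> (~~Q | (Q -> Q))) -> (R -> Q)) = false <-> true = false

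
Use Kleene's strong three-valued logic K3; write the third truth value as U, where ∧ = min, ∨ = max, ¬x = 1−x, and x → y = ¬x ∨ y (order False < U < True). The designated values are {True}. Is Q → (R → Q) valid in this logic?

Countermodel: Q=U, R=True gives U, which is not designated.

No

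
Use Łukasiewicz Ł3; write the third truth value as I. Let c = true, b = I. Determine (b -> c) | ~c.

b -> c = I -> true = true  [min(1, 1−½+1)]
~c = ~true = false
(b -> c) | ~c = true | false = true

true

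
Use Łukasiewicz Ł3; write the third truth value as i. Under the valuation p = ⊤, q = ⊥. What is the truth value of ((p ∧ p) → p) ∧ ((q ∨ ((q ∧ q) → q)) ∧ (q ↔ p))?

⊥

p ∧ p = ⊤ ∧ ⊤ = ⊤
(p ∧ p) → p = ⊤ → ⊤ = ⊤
q ∧ q = ⊥ ∧ ⊥ = ⊥
(q ∧ q) → q = ⊥ → ⊥ = ⊤
q ∨ ((q ∧ q) → q) = ⊥ ∨ ⊤ = ⊤
q ↔ p = ⊥ ↔ ⊤ = ⊥
(q ∨ ((q ∧ q) → q)) ∧ (q ↔ p) = ⊤ ∧ ⊥ = ⊥
((p ∧ p) → p) ∧ ((q ∨ ((q ∧ q) → q)) ∧ (q ↔ p)) = ⊤ ∧ ⊥ = ⊥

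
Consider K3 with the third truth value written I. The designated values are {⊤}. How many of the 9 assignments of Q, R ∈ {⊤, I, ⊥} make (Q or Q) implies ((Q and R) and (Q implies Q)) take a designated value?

4

Designated under: (Q=⊤, R=⊤); (Q=⊥, R=⊤); (Q=⊥, R=I); (Q=⊥, R=⊥).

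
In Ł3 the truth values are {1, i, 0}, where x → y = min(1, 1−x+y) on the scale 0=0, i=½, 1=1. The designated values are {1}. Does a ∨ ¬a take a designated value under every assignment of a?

No

Countermodel: a=i gives i, which is not designated.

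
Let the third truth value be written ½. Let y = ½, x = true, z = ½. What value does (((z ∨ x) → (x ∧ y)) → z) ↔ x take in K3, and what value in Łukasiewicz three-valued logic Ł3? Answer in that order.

In K3: z ∨ x = ½ ∨ true = true
x ∧ y = true ∧ ½ = ½
(z ∨ x) → (x ∧ y) = true → ½ = ½  [¬true ∨ ½]
((z ∨ x) → (x ∧ y)) → z = ½ → ½ = ½
(((z ∨ x) → (x ∧ y)) → z) ↔ x = ½ ↔ true = ½
In Łukasiewicz three-valued logic Ł3: z ∨ x = ½ ∨ true = true
x ∧ y = true ∧ ½ = ½
(z ∨ x) → (x ∧ y) = true → ½ = ½
((z ∨ x) → (x ∧ y)) → z = ½ → ½ = true
(((z ∨ x) → (x ∧ y)) → z) ↔ x = true ↔ true = true
They differ because K3 and Łukasiewicz three-valued logic Ł3 treat ½ differently under implication.

½; true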